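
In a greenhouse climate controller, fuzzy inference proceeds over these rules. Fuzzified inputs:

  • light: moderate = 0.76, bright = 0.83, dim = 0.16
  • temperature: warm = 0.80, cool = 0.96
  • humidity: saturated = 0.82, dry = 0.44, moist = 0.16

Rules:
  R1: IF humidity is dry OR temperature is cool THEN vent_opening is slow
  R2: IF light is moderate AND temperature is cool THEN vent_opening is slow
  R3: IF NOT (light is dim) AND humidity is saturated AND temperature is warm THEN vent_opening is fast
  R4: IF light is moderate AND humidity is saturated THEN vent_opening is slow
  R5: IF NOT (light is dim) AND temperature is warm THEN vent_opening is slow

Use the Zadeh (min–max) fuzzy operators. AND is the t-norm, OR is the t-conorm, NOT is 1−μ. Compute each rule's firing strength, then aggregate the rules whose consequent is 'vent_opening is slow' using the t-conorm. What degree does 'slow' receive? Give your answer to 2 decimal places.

R1: dry=0.44, cool=0.96; OR[max(a, b)] → w = 0.96
R2: moderate=0.76, cool=0.96; AND[min(a, b)] → w = 0.76
R3: ¬dim=1−0.16=0.84, saturated=0.82, warm=0.80; AND[min(a, b)] → w = 0.80
R4: moderate=0.76, saturated=0.82; AND[min(a, b)] → w = 0.76
R5: ¬dim=1−0.16=0.84, warm=0.80; AND[min(a, b)] → w = 0.80
Rules with consequent 'slow': {R1, R2, R4, R5} → strengths 0.96, 0.76, 0.76, 0.80
Aggregate via t-conorm [max(a, b)]: 0.96

0.96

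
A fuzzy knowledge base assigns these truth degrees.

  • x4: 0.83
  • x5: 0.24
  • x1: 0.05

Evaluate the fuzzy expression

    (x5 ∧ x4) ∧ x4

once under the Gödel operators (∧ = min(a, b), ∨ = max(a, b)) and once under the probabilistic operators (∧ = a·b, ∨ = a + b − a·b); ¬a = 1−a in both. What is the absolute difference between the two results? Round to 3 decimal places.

Under Gödel:
  x5 ∧ x4 = min(a, b) on (0.24, 0.83) = 0.24
  (x5 ∧ x4) ∧ x4 = min(a, b) on (0.24, 0.83) = 0.24
  → value = 0.2400
Under probabilistic:
  x5 ∧ x4 = a·b on (0.2400, 0.8300) = 0.1992
  (x5 ∧ x4) ∧ x4 = a·b on (0.1992, 0.8300) = 0.1653
  → value = 0.1653
|0.2400 − 0.1653| = 0.075

0.075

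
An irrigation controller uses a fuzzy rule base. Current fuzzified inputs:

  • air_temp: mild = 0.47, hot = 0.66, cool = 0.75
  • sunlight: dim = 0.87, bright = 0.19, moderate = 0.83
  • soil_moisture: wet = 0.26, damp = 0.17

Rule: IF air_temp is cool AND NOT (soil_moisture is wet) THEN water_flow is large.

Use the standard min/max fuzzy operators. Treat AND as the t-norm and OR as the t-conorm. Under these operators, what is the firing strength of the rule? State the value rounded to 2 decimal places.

firing strength: cool=0.75, ¬wet=1−0.26=0.74; AND[min(a, b)] → w = 0.74

0.74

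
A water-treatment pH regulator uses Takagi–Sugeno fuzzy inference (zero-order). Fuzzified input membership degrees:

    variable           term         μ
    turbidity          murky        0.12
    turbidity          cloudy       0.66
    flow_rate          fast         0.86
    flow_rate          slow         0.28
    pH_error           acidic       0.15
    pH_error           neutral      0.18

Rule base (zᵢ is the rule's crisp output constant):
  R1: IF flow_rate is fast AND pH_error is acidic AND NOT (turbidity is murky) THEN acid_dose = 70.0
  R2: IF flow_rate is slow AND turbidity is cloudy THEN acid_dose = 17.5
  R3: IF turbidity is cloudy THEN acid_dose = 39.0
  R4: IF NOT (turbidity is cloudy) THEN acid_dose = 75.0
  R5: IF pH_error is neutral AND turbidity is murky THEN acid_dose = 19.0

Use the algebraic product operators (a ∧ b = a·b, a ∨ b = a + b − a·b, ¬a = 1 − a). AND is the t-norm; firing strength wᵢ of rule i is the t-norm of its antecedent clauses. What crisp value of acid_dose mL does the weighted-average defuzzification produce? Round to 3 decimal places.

47.602

R1 (z=70.0): fast=0.86, acidic=0.15, ¬murky=1−0.12=0.88; AND[a·b] → w = 0.1135
R2 (z=17.5): slow=0.28, cloudy=0.66; AND[a·b] → w = 0.1848
R3 (z=39.0): cloudy=0.66 → w = 0.6600
R4 (z=75.0): ¬cloudy=1−0.66=0.34 → w = 0.3400
R5 (z=19.0): neutral=0.18, murky=0.12; AND[a·b] → w = 0.0216
Weighted average = (0.1135·70.0 + 0.1848·17.5 + 0.6600·39.0 + 0.3400·75.0 + 0.0216·19.0) / (0.1135 + 0.1848 + 0.6600 + 0.3400 + 0.0216)
  = 62.8308 / 1.3199 = 47.602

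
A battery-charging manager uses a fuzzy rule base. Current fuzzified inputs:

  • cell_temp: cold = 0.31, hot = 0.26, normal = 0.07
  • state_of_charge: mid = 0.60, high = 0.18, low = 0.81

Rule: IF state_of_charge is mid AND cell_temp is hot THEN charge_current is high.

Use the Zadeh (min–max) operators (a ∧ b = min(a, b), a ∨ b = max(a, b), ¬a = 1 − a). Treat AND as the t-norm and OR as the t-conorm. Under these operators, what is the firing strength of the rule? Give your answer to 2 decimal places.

firing strength: mid=0.60, hot=0.26; AND[min(a, b)] → w = 0.26

0.26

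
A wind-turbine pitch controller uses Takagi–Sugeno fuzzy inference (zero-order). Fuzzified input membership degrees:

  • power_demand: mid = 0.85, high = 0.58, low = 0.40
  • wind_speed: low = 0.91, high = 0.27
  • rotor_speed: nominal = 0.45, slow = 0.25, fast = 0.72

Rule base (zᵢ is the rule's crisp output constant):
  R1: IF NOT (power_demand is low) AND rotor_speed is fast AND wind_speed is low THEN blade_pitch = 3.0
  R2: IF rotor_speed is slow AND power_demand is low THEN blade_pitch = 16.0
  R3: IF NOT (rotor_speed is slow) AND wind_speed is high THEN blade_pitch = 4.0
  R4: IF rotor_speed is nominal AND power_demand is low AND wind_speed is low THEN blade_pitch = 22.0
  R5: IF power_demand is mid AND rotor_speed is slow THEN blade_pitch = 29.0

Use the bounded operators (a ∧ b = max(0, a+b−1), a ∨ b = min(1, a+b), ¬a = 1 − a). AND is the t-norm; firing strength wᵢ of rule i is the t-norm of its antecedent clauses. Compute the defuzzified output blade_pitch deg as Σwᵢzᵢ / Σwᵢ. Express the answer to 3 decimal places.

R1 (z=3.0): ¬low=1−0.40=0.60, fast=0.72, low=0.91; AND[max(0, a+b−1)] → w = 0.23
R2 (z=16.0): slow=0.25, low=0.40; AND[max(0, a+b−1)] → w = 0.00
R3 (z=4.0): ¬slow=1−0.25=0.75, high=0.27; AND[max(0, a+b−1)] → w = 0.02
R4 (z=22.0): nominal=0.45, low=0.40, low=0.91; AND[max(0, a+b−1)] → w = 0.00
R5 (z=29.0): mid=0.85, slow=0.25; AND[max(0, a+b−1)] → w = 0.10
Weighted average = (0.23·3.0 + 0.00·16.0 + 0.02·4.0 + 0.00·22.0 + 0.10·29.0) / (0.23 + 0.00 + 0.02 + 0.00 + 0.10)
  = 3.6700 / 0.3500 = 10.486

10.486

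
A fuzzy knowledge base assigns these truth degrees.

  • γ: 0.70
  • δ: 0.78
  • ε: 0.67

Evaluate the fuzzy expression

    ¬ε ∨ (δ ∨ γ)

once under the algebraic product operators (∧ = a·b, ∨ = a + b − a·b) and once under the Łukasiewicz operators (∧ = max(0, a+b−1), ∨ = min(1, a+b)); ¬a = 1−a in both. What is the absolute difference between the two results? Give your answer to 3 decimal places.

0.044

Under algebraic product:
  ¬ε = 1 − 0.6700 = 0.3300
  δ ∨ γ = a + b − a·b on (0.7800, 0.7000) = 0.9340
  ¬ε ∨ (δ ∨ γ) = a + b − a·b on (0.3300, 0.9340) = 0.9558
  → value = 0.9558
Under Łukasiewicz:
  ¬ε = 1 − 0.67 = 0.33
  δ ∨ γ = min(1, a+b) on (0.78, 0.70) = 1.00
  ¬ε ∨ (δ ∨ γ) = min(1, a+b) on (0.33, 1.00) = 1.00
  → value = 1.0000
|0.9558 − 1.0000| = 0.044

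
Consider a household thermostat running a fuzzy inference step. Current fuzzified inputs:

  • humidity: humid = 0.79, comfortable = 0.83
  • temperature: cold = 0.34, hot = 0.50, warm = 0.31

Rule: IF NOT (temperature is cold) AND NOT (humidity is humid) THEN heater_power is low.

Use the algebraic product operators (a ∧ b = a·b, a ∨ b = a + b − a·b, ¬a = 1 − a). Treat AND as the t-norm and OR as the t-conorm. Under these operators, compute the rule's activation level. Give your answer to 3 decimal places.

firing strength: ¬cold=1−0.34=0.66, ¬humid=1−0.79=0.21; AND[a·b] → w = 0.1386

0.139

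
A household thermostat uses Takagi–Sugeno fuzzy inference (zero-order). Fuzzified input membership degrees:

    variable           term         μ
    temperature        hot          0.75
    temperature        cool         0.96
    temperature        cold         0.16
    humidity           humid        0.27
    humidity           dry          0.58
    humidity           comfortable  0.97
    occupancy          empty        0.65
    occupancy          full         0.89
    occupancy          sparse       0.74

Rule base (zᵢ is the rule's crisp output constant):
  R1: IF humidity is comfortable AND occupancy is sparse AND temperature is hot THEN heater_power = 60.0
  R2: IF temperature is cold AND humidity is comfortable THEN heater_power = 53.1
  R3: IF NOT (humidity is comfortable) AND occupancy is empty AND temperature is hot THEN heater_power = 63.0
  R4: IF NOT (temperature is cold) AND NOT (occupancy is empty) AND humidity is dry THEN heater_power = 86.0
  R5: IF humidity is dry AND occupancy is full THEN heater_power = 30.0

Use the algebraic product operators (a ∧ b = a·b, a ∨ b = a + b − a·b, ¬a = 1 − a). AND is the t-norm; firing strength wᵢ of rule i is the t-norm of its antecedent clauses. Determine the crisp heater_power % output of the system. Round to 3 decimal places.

R1 (z=60.0): comfortable=0.97, sparse=0.74, hot=0.75; AND[a·b] → w = 0.5383
R2 (z=53.1): cold=0.16, comfortable=0.97; AND[a·b] → w = 0.1552
R3 (z=63.0): ¬comfortable=1−0.97=0.03, empty=0.65, hot=0.75; AND[a·b] → w = 0.0146
R4 (z=86.0): ¬cold=1−0.16=0.84, ¬empty=1−0.65=0.35, dry=0.58; AND[a·b] → w = 0.1705
R5 (z=30.0): dry=0.58, full=0.89; AND[a·b] → w = 0.5162
Weighted average = (0.5383·60.0 + 0.1552·53.1 + 0.0146·63.0 + 0.1705·86.0 + 0.5162·30.0) / (0.5383 + 0.1552 + 0.0146 + 0.1705 + 0.5162)
  = 71.6142 / 1.3949 = 51.340

51.340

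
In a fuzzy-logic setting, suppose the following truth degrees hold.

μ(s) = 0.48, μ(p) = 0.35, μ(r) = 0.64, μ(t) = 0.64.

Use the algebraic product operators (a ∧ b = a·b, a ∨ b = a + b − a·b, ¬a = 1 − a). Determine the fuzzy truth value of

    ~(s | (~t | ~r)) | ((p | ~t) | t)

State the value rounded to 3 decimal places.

~t = 1 − 0.6400 = 0.3600
~r = 1 − 0.6400 = 0.3600
~t | ~r = a + b − a·b on (0.3600, 0.3600) = 0.5904
s | (~t | ~r) = a + b − a·b on (0.4800, 0.5904) = 0.7870
~(s | (~t | ~r)) = 1 − 0.7870 = 0.2130
~t = 1 − 0.6400 = 0.3600
p | ~t = a + b − a·b on (0.3500, 0.3600) = 0.5840
(p | ~t) | t = a + b − a·b on (0.5840, 0.6400) = 0.8502
~(s | (~t | ~r)) | ((p | ~t) | t) = a + b − a·b on (0.2130, 0.8502) = 0.8821

0.882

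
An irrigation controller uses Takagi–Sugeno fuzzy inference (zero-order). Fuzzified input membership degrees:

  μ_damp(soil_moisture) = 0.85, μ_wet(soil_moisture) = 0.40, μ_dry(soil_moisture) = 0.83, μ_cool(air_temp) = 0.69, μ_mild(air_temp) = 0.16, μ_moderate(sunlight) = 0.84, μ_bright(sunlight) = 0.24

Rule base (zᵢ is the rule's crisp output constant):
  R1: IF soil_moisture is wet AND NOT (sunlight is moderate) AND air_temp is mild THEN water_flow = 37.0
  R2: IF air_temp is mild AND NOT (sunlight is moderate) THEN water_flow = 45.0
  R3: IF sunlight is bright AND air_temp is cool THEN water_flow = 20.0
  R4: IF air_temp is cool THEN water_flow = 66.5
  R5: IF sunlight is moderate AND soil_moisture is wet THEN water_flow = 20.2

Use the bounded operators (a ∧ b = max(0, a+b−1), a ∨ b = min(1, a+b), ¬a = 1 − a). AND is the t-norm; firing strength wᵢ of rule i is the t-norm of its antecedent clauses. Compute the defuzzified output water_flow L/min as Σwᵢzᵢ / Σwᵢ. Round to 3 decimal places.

54.552

R1 (z=37.0): wet=0.40, ¬moderate=1−0.84=0.16, mild=0.16; AND[max(0, a+b−1)] → w = 0.00
R2 (z=45.0): mild=0.16, ¬moderate=1−0.84=0.16; AND[max(0, a+b−1)] → w = 0.00
R3 (z=20.0): bright=0.24, cool=0.69; AND[max(0, a+b−1)] → w = 0.00
R4 (z=66.5): cool=0.69 → w = 0.69
R5 (z=20.2): moderate=0.84, wet=0.40; AND[max(0, a+b−1)] → w = 0.24
Weighted average = (0.00·37.0 + 0.00·45.0 + 0.00·20.0 + 0.69·66.5 + 0.24·20.2) / (0.00 + 0.00 + 0.00 + 0.69 + 0.24)
  = 50.7330 / 0.9300 = 54.552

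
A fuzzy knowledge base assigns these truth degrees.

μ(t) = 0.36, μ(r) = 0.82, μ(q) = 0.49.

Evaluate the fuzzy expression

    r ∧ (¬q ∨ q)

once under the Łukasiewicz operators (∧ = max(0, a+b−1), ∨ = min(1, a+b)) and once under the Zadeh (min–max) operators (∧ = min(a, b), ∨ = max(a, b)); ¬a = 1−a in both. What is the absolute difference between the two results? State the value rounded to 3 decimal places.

0.310

Under Łukasiewicz:
  ¬q = 1 − 0.49 = 0.51
  ¬q ∨ q = min(1, a+b) on (0.51, 0.49) = 1.00
  r ∧ (¬q ∨ q) = max(0, a+b−1) on (0.82, 1.00) = 0.82
  → value = 0.8200
Under Zadeh (min–max):
  ¬q = 1 − 0.49 = 0.51
  ¬q ∨ q = max(a, b) on (0.51, 0.49) = 0.51
  r ∧ (¬q ∨ q) = min(a, b) on (0.82, 0.51) = 0.51
  → value = 0.5100
|0.8200 − 0.5100| = 0.310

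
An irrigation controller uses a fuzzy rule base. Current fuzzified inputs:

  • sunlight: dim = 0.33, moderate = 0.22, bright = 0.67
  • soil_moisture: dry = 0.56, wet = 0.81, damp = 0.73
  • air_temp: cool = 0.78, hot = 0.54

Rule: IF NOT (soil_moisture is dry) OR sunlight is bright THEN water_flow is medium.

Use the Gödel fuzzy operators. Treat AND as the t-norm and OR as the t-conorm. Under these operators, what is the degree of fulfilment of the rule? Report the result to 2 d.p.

0.67

firing strength: ¬dry=1−0.56=0.44, bright=0.67; OR[max(a, b)] → w = 0.67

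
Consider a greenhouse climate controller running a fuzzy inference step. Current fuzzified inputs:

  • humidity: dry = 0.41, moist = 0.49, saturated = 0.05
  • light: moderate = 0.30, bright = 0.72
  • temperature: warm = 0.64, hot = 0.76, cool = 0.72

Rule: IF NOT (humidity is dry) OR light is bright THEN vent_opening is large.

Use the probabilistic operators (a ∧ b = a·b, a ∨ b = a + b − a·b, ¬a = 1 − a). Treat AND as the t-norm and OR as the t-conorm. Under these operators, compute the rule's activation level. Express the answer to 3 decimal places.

firing strength: ¬dry=1−0.41=0.59, bright=0.72; OR[a + b − a·b] → w = 0.8852

0.885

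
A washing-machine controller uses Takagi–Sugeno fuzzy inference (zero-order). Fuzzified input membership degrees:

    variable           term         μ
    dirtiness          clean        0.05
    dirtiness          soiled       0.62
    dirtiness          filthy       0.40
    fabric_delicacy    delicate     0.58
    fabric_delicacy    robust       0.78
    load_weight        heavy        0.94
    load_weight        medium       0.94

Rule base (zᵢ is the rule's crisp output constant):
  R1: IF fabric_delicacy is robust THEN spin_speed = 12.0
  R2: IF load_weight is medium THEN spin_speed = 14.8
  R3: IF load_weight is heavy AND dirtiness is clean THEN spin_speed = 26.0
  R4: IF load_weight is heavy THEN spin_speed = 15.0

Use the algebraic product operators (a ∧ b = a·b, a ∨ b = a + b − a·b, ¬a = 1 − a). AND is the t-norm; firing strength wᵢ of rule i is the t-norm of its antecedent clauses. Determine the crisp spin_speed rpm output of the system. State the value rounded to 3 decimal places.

14.257

R1 (z=12.0): robust=0.78 → w = 0.7800
R2 (z=14.8): medium=0.94 → w = 0.9400
R3 (z=26.0): heavy=0.94, clean=0.05; AND[a·b] → w = 0.0470
R4 (z=15.0): heavy=0.94 → w = 0.9400
Weighted average = (0.7800·12.0 + 0.9400·14.8 + 0.0470·26.0 + 0.9400·15.0) / (0.7800 + 0.9400 + 0.0470 + 0.9400)
  = 38.5940 / 2.7070 = 14.257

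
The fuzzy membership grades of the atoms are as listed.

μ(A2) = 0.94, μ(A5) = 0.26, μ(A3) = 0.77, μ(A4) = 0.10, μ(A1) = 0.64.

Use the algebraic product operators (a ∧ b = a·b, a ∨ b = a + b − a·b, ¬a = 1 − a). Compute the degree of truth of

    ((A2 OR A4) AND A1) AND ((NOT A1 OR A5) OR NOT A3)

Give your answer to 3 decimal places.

A2 OR A4 = a + b − a·b on (0.9400, 0.1000) = 0.9460
(A2 OR A4) AND A1 = a·b on (0.9460, 0.6400) = 0.6054
NOT A1 = 1 − 0.6400 = 0.3600
NOT A1 OR A5 = a + b − a·b on (0.3600, 0.2600) = 0.5264
NOT A3 = 1 − 0.7700 = 0.2300
(NOT A1 OR A5) OR NOT A3 = a + b − a·b on (0.5264, 0.2300) = 0.6353
((A2 OR A4) AND A1) AND ((NOT A1 OR A5) OR NOT A3) = a·b on (0.6054, 0.6353) = 0.3847

0.385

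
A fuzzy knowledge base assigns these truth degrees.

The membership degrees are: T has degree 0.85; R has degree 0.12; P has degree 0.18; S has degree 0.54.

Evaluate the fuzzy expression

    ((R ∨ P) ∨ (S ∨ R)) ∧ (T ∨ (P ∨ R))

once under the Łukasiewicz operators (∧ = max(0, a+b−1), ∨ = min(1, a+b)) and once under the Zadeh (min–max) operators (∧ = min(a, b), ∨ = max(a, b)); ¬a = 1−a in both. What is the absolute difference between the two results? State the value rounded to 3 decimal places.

Under Łukasiewicz:
  R ∨ P = min(1, a+b) on (0.12, 0.18) = 0.30
  S ∨ R = min(1, a+b) on (0.54, 0.12) = 0.66
  (R ∨ P) ∨ (S ∨ R) = min(1, a+b) on (0.30, 0.66) = 0.96
  P ∨ R = min(1, a+b) on (0.18, 0.12) = 0.30
  T ∨ (P ∨ R) = min(1, a+b) on (0.85, 0.30) = 1.00
  ((R ∨ P) ∨ (S ∨ R)) ∧ (T ∨ (P ∨ R)) = max(0, a+b−1) on (0.96, 1.00) = 0.96
  → value = 0.9600
Under Zadeh (min–max):
  R ∨ P = max(a, b) on (0.12, 0.18) = 0.18
  S ∨ R = max(a, b) on (0.54, 0.12) = 0.54
  (R ∨ P) ∨ (S ∨ R) = max(a, b) on (0.18, 0.54) = 0.54
  P ∨ R = max(a, b) on (0.18, 0.12) = 0.18
  T ∨ (P ∨ R) = max(a, b) on (0.85, 0.18) = 0.85
  ((R ∨ P) ∨ (S ∨ R)) ∧ (T ∨ (P ∨ R)) = min(a, b) on (0.54, 0.85) = 0.54
  → value = 0.5400
|0.9600 − 0.5400| = 0.420

0.420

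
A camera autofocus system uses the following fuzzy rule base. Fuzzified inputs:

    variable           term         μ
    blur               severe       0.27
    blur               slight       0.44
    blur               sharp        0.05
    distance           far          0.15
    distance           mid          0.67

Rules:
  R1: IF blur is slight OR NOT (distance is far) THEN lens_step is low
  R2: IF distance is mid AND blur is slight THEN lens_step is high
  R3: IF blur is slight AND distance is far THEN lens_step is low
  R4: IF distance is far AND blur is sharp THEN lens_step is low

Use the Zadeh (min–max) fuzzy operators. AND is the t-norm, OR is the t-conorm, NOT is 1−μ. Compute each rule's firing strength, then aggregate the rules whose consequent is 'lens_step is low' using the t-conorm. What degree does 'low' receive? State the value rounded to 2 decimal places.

0.85

R1: slight=0.44, ¬far=1−0.15=0.85; OR[max(a, b)] → w = 0.85
R2: mid=0.67, slight=0.44; AND[min(a, b)] → w = 0.44
R3: slight=0.44, far=0.15; AND[min(a, b)] → w = 0.15
R4: far=0.15, sharp=0.05; AND[min(a, b)] → w = 0.05
Rules with consequent 'low': {R1, R3, R4} → strengths 0.85, 0.15, 0.05
Aggregate via t-conorm [max(a, b)]: 0.85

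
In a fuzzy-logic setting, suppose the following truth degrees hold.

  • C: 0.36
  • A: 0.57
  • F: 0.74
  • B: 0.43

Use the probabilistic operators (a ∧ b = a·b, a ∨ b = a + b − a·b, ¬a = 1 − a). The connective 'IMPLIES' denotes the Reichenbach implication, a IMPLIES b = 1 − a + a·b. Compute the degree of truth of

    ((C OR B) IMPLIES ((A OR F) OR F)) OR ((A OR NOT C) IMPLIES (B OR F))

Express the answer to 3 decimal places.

C OR B = a + b − a·b on (0.3600, 0.4300) = 0.6352
A OR F = a + b − a·b on (0.5700, 0.7400) = 0.8882
(A OR F) OR F = a + b − a·b on (0.8882, 0.7400) = 0.9709
(C OR B) IMPLIES ((A OR F) OR F)  [Reichenbach: 1 − a + a·b] with a=0.6352, b=0.9709 → 0.9815
NOT C = 1 − 0.3600 = 0.6400
A OR NOT C = a + b − a·b on (0.5700, 0.6400) = 0.8452
B OR F = a + b − a·b on (0.4300, 0.7400) = 0.8518
(A OR NOT C) IMPLIES (B OR F)  [Reichenbach: 1 − a + a·b] with a=0.8452, b=0.8518 → 0.8747
((C OR B) IMPLIES ((A OR F) OR F)) OR ((A OR NOT C) IMPLIES (B OR F)) = a + b − a·b on (0.9815, 0.8747) = 0.9977

0.998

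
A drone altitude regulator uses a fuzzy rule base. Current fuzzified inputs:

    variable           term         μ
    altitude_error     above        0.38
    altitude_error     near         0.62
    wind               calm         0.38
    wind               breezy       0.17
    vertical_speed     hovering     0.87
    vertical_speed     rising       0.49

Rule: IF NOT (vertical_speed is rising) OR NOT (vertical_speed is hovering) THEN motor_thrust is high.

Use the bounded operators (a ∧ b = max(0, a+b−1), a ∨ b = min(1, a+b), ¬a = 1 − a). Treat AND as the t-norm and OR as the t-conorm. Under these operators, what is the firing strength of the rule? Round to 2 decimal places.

firing strength: ¬rising=1−0.49=0.51, ¬hovering=1−0.87=0.13; OR[min(1, a+b)] → w = 0.64

0.64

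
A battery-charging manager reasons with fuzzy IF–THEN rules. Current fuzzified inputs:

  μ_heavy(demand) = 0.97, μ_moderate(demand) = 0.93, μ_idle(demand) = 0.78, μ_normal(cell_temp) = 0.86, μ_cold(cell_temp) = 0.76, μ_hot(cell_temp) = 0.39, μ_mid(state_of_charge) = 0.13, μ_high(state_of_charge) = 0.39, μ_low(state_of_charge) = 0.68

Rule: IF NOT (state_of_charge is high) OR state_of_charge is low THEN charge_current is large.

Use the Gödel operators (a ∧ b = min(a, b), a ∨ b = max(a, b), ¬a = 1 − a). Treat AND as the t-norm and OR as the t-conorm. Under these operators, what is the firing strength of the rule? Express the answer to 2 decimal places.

firing strength: ¬high=1−0.39=0.61, low=0.68; OR[max(a, b)] → w = 0.68

0.68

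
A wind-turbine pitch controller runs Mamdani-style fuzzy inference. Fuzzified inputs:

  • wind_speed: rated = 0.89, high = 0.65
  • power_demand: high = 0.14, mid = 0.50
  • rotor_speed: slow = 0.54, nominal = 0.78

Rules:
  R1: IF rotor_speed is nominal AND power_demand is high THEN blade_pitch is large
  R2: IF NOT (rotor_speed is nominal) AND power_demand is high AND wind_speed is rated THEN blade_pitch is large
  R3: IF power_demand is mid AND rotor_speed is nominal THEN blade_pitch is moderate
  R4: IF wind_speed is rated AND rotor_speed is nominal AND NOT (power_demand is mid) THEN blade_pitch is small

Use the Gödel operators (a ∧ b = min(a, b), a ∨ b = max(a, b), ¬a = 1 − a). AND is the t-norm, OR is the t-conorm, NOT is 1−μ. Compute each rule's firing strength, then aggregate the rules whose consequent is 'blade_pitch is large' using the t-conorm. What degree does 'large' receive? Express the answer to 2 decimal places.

0.14

R1: nominal=0.78, high=0.14; AND[min(a, b)] → w = 0.14
R2: ¬nominal=1−0.78=0.22, high=0.14, rated=0.89; AND[min(a, b)] → w = 0.14
R3: mid=0.50, nominal=0.78; AND[min(a, b)] → w = 0.50
R4: rated=0.89, nominal=0.78, ¬mid=1−0.50=0.50; AND[min(a, b)] → w = 0.50
Rules with consequent 'large': {R1, R2} → strengths 0.14, 0.14
Aggregate via t-conorm [max(a, b)]: 0.14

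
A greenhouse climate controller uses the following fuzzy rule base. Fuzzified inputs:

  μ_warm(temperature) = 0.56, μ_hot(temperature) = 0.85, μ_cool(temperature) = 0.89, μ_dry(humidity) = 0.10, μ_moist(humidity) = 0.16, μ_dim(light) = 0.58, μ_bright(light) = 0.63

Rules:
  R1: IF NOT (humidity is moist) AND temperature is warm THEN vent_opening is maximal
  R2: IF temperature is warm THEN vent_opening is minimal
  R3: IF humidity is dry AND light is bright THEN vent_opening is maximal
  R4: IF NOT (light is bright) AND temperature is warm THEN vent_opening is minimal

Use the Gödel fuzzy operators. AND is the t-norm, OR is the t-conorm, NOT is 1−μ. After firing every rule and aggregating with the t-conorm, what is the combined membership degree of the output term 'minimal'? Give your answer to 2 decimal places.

0.56

R1: ¬moist=1−0.16=0.84, warm=0.56; AND[min(a, b)] → w = 0.56
R2: warm=0.56 → w = 0.56
R3: dry=0.10, bright=0.63; AND[min(a, b)] → w = 0.10
R4: ¬bright=1−0.63=0.37, warm=0.56; AND[min(a, b)] → w = 0.37
Rules with consequent 'minimal': {R2, R4} → strengths 0.56, 0.37
Aggregate via t-conorm [max(a, b)]: 0.56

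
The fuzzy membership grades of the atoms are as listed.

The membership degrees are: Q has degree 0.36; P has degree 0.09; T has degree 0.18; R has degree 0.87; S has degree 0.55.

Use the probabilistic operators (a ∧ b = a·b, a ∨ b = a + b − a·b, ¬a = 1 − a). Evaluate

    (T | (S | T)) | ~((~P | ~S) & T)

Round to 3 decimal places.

S | T = a + b − a·b on (0.5500, 0.1800) = 0.6310
T | (S | T) = a + b − a·b on (0.1800, 0.6310) = 0.6974
~P = 1 − 0.0900 = 0.9100
~S = 1 − 0.5500 = 0.4500
~P | ~S = a + b − a·b on (0.9100, 0.4500) = 0.9505
(~P | ~S) & T = a·b on (0.9505, 0.1800) = 0.1711
~((~P | ~S) & T) = 1 − 0.1711 = 0.8289
(T | (S | T)) | ~((~P | ~S) & T) = a + b − a·b on (0.6974, 0.8289) = 0.9482

0.948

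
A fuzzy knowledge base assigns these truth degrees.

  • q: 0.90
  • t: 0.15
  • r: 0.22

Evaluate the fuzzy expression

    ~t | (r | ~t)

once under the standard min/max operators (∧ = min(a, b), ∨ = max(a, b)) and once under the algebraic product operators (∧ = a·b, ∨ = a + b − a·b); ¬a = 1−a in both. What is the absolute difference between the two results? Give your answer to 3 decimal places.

Under standard min/max:
  ~t = 1 − 0.15 = 0.85
  ~t = 1 − 0.15 = 0.85
  r | ~t = max(a, b) on (0.22, 0.85) = 0.85
  ~t | (r | ~t) = max(a, b) on (0.85, 0.85) = 0.85
  → value = 0.8500
Under algebraic product:
  ~t = 1 − 0.1500 = 0.8500
  ~t = 1 − 0.1500 = 0.8500
  r | ~t = a + b − a·b on (0.2200, 0.8500) = 0.8830
  ~t | (r | ~t) = a + b − a·b on (0.8500, 0.8830) = 0.9825
  → value = 0.9825
|0.8500 − 0.9825| = 0.132

0.132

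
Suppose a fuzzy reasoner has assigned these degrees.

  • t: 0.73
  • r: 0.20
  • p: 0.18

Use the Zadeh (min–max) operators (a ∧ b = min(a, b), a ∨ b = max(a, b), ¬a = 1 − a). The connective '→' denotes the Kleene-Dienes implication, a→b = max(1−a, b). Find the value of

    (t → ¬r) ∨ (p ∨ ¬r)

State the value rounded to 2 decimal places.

0.80

¬r = 1 − 0.20 = 0.80
t → ¬r  [Kleene-Dienes: max(1−a, b)] with a=0.73, b=0.80 → 0.80
¬r = 1 − 0.20 = 0.80
p ∨ ¬r = max(a, b) on (0.18, 0.80) = 0.80
(t → ¬r) ∨ (p ∨ ¬r) = max(a, b) on (0.80, 0.80) = 0.80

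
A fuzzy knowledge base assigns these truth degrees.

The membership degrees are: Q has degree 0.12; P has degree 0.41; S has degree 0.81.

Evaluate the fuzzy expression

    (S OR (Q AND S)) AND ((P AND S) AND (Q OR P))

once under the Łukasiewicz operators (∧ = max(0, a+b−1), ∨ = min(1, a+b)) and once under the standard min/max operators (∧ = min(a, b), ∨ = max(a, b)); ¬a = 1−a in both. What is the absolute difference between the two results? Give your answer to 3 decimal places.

0.410

Under Łukasiewicz:
  Q AND S = max(0, a+b−1) on (0.12, 0.81) = 0.00
  S OR (Q AND S) = min(1, a+b) on (0.81, 0.00) = 0.81
  P AND S = max(0, a+b−1) on (0.41, 0.81) = 0.22
  Q OR P = min(1, a+b) on (0.12, 0.41) = 0.53
  (P AND S) AND (Q OR P) = max(0, a+b−1) on (0.22, 0.53) = 0.00
  (S OR (Q AND S)) AND ((P AND S) AND (Q OR P)) = max(0, a+b−1) on (0.81, 0.00) = 0.00
  → value = 0.0000
Under standard min/max:
  Q AND S = min(a, b) on (0.12, 0.81) = 0.12
  S OR (Q AND S) = max(a, b) on (0.81, 0.12) = 0.81
  P AND S = min(a, b) on (0.41, 0.81) = 0.41
  Q OR P = max(a, b) on (0.12, 0.41) = 0.41
  (P AND S) AND (Q OR P) = min(a, b) on (0.41, 0.41) = 0.41
  (S OR (Q AND S)) AND ((P AND S) AND (Q OR P)) = min(a, b) on (0.81, 0.41) = 0.41
  → value = 0.4100
|0.0000 − 0.4100| = 0.410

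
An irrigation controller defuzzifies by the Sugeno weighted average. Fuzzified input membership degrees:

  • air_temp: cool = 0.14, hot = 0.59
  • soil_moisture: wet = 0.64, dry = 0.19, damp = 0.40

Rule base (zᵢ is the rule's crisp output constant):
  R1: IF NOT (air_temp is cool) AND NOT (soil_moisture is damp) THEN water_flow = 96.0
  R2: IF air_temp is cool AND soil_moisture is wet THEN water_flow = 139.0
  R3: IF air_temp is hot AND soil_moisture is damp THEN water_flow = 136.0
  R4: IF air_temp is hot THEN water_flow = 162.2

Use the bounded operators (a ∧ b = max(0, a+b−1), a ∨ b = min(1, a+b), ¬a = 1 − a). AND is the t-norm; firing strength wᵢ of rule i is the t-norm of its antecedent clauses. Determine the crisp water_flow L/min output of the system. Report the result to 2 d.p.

R1 (z=96.0): ¬cool=1−0.14=0.86, ¬damp=1−0.40=0.60; AND[max(0, a+b−1)] → w = 0.46
R2 (z=139.0): cool=0.14, wet=0.64; AND[max(0, a+b−1)] → w = 0.00
R3 (z=136.0): hot=0.59, damp=0.40; AND[max(0, a+b−1)] → w = 0.00
R4 (z=162.2): hot=0.59 → w = 0.59
Weighted average = (0.46·96.0 + 0.00·139.0 + 0.00·136.0 + 0.59·162.2) / (0.46 + 0.00 + 0.00 + 0.59)
  = 139.8580 / 1.0500 = 133.20

133.20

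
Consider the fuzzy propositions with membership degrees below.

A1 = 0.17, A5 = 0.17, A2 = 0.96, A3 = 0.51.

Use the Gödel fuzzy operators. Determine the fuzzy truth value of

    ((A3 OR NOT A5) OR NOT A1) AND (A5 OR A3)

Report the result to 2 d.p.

NOT A5 = 1 − 0.17 = 0.83
A3 OR NOT A5 = max(a, b) on (0.51, 0.83) = 0.83
NOT A1 = 1 − 0.17 = 0.83
(A3 OR NOT A5) OR NOT A1 = max(a, b) on (0.83, 0.83) = 0.83
A5 OR A3 = max(a, b) on (0.17, 0.51) = 0.51
((A3 OR NOT A5) OR NOT A1) AND (A5 OR A3) = min(a, b) on (0.83, 0.51) = 0.51

0.51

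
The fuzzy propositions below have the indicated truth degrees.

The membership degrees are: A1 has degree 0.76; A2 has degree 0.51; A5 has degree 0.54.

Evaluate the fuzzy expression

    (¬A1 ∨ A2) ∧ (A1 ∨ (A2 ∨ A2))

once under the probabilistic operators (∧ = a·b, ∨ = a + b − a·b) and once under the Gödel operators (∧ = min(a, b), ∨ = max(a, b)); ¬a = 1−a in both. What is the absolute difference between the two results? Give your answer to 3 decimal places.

0.081

Under probabilistic:
  ¬A1 = 1 − 0.7600 = 0.2400
  ¬A1 ∨ A2 = a + b − a·b on (0.2400, 0.5100) = 0.6276
  A2 ∨ A2 = a + b − a·b on (0.5100, 0.5100) = 0.7599
  A1 ∨ (A2 ∨ A2) = a + b − a·b on (0.7600, 0.7599) = 0.9424
  (¬A1 ∨ A2) ∧ (A1 ∨ (A2 ∨ A2)) = a·b on (0.6276, 0.9424) = 0.5914
  → value = 0.5914
Under Gödel:
  ¬A1 = 1 − 0.76 = 0.24
  ¬A1 ∨ A2 = max(a, b) on (0.24, 0.51) = 0.51
  A2 ∨ A2 = max(a, b) on (0.51, 0.51) = 0.51
  A1 ∨ (A2 ∨ A2) = max(a, b) on (0.76, 0.51) = 0.76
  (¬A1 ∨ A2) ∧ (A1 ∨ (A2 ∨ A2)) = min(a, b) on (0.51, 0.76) = 0.51
  → value = 0.5100
|0.5914 − 0.5100| = 0.081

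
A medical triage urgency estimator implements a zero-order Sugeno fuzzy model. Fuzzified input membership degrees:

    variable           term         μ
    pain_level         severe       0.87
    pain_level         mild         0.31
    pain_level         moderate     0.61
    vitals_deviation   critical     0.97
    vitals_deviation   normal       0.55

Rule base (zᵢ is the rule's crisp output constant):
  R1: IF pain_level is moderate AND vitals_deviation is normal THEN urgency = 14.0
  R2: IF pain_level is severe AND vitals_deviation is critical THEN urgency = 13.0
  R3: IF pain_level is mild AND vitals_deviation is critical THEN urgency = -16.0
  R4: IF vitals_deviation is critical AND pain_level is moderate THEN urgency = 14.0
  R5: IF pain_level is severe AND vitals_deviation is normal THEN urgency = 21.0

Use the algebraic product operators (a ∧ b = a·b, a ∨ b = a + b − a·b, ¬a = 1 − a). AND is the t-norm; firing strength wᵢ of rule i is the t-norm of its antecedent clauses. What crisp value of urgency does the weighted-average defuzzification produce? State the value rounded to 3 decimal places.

R1 (z=14.0): moderate=0.61, normal=0.55; AND[a·b] → w = 0.3355
R2 (z=13.0): severe=0.87, critical=0.97; AND[a·b] → w = 0.8439
R3 (z=-16.0): mild=0.31, critical=0.97; AND[a·b] → w = 0.3007
R4 (z=14.0): critical=0.97, moderate=0.61; AND[a·b] → w = 0.5917
R5 (z=21.0): severe=0.87, normal=0.55; AND[a·b] → w = 0.4785
Weighted average = (0.3355·14.0 + 0.8439·13.0 + 0.3007·-16.0 + 0.5917·14.0 + 0.4785·21.0) / (0.3355 + 0.8439 + 0.3007 + 0.5917 + 0.4785)
  = 29.1888 / 2.5503 = 11.445

11.445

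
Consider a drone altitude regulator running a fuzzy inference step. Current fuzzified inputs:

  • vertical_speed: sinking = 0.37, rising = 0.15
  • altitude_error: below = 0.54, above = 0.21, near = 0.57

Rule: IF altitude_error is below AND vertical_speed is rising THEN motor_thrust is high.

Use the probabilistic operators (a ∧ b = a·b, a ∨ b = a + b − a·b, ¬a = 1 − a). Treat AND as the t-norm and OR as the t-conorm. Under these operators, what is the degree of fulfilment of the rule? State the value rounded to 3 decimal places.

0.081

firing strength: below=0.54, rising=0.15; AND[a·b] → w = 0.0810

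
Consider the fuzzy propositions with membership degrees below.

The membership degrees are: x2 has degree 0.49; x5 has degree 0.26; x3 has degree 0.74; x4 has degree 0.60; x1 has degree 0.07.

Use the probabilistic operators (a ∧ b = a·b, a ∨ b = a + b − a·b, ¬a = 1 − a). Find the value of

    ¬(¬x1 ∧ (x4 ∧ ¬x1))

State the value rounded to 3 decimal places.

¬x1 = 1 − 0.0700 = 0.9300
¬x1 = 1 − 0.0700 = 0.9300
x4 ∧ ¬x1 = a·b on (0.6000, 0.9300) = 0.5580
¬x1 ∧ (x4 ∧ ¬x1) = a·b on (0.9300, 0.5580) = 0.5189
¬(¬x1 ∧ (x4 ∧ ¬x1)) = 1 − 0.5189 = 0.4811

0.481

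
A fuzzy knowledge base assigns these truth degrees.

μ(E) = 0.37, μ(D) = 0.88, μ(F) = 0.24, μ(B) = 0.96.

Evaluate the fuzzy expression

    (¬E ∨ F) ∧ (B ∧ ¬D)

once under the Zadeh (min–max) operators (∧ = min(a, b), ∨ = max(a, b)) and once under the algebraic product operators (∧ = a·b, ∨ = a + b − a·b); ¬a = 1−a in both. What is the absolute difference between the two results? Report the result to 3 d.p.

0.037

Under Zadeh (min–max):
  ¬E = 1 − 0.37 = 0.63
  ¬E ∨ F = max(a, b) on (0.63, 0.24) = 0.63
  ¬D = 1 − 0.88 = 0.12
  B ∧ ¬D = min(a, b) on (0.96, 0.12) = 0.12
  (¬E ∨ F) ∧ (B ∧ ¬D) = min(a, b) on (0.63, 0.12) = 0.12
  → value = 0.1200
Under algebraic product:
  ¬E = 1 − 0.3700 = 0.6300
  ¬E ∨ F = a + b − a·b on (0.6300, 0.2400) = 0.7188
  ¬D = 1 − 0.8800 = 0.1200
  B ∧ ¬D = a·b on (0.9600, 0.1200) = 0.1152
  (¬E ∨ F) ∧ (B ∧ ¬D) = a·b on (0.7188, 0.1152) = 0.0828
  → value = 0.0828
|0.1200 − 0.0828| = 0.037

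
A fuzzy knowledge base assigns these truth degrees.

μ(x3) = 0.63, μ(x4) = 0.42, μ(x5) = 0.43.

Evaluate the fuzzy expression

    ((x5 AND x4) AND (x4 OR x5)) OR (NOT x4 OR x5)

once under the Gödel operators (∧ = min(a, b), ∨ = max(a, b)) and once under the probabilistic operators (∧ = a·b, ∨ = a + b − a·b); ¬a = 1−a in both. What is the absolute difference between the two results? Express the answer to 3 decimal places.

0.210

Under Gödel:
  x5 AND x4 = min(a, b) on (0.43, 0.42) = 0.42
  x4 OR x5 = max(a, b) on (0.42, 0.43) = 0.43
  (x5 AND x4) AND (x4 OR x5) = min(a, b) on (0.42, 0.43) = 0.42
  NOT x4 = 1 − 0.42 = 0.58
  NOT x4 OR x5 = max(a, b) on (0.58, 0.43) = 0.58
  ((x5 AND x4) AND (x4 OR x5)) OR (NOT x4 OR x5) = max(a, b) on (0.42, 0.58) = 0.58
  → value = 0.5800
Under probabilistic:
  x5 AND x4 = a·b on (0.4300, 0.4200) = 0.1806
  x4 OR x5 = a + b − a·b on (0.4200, 0.4300) = 0.6694
  (x5 AND x4) AND (x4 OR x5) = a·b on (0.1806, 0.6694) = 0.1209
  NOT x4 = 1 − 0.4200 = 0.5800
  NOT x4 OR x5 = a + b − a·b on (0.5800, 0.4300) = 0.7606
  ((x5 AND x4) AND (x4 OR x5)) OR (NOT x4 OR x5) = a + b − a·b on (0.1209, 0.7606) = 0.7895
  → value = 0.7895
|0.5800 − 0.7895| = 0.210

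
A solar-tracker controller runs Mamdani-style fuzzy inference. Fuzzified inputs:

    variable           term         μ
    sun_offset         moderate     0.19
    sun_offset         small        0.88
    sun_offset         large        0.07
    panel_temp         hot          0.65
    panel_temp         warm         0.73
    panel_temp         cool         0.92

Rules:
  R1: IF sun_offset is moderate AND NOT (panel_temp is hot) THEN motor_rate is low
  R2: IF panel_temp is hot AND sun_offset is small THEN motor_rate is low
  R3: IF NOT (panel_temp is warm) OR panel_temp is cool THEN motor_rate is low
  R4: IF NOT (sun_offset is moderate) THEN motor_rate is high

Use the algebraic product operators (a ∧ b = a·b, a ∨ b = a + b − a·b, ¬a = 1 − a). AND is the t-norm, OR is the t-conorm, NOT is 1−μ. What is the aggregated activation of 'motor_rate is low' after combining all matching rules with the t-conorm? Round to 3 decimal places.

R1: moderate=0.19, ¬hot=1−0.65=0.35; AND[a·b] → w = 0.0665
R2: hot=0.65, small=0.88; AND[a·b] → w = 0.5720
R3: ¬warm=1−0.73=0.27, cool=0.92; OR[a + b − a·b] → w = 0.9416
R4: ¬moderate=1−0.19=0.81 → w = 0.8100
Rules with consequent 'low': {R1, R2, R3} → strengths 0.0665, 0.5720, 0.9416
Aggregate via t-conorm [a + b − a·b]: 0.9767

0.977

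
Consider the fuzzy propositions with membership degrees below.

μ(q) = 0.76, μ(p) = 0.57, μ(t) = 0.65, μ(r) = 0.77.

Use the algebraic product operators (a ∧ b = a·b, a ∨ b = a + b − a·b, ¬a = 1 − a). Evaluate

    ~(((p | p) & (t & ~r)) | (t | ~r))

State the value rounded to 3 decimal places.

0.237

p | p = a + b − a·b on (0.5700, 0.5700) = 0.8151
~r = 1 − 0.7700 = 0.2300
t & ~r = a·b on (0.6500, 0.2300) = 0.1495
(p | p) & (t & ~r) = a·b on (0.8151, 0.1495) = 0.1219
~r = 1 − 0.7700 = 0.2300
t | ~r = a + b − a·b on (0.6500, 0.2300) = 0.7305
((p | p) & (t & ~r)) | (t | ~r) = a + b − a·b on (0.1219, 0.7305) = 0.7633
~(((p | p) & (t & ~r)) | (t | ~r)) = 1 − 0.7633 = 0.2367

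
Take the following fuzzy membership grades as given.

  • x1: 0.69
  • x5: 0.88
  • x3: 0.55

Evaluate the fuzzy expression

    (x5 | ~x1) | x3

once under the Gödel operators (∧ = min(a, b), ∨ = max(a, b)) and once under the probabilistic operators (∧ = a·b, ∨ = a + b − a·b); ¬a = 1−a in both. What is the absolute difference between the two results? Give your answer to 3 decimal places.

0.083

Under Gödel:
  ~x1 = 1 − 0.69 = 0.31
  x5 | ~x1 = max(a, b) on (0.88, 0.31) = 0.88
  (x5 | ~x1) | x3 = max(a, b) on (0.88, 0.55) = 0.88
  → value = 0.8800
Under probabilistic:
  ~x1 = 1 − 0.6900 = 0.3100
  x5 | ~x1 = a + b − a·b on (0.8800, 0.3100) = 0.9172
  (x5 | ~x1) | x3 = a + b − a·b on (0.9172, 0.5500) = 0.9627
  → value = 0.9627
|0.8800 − 0.9627| = 0.083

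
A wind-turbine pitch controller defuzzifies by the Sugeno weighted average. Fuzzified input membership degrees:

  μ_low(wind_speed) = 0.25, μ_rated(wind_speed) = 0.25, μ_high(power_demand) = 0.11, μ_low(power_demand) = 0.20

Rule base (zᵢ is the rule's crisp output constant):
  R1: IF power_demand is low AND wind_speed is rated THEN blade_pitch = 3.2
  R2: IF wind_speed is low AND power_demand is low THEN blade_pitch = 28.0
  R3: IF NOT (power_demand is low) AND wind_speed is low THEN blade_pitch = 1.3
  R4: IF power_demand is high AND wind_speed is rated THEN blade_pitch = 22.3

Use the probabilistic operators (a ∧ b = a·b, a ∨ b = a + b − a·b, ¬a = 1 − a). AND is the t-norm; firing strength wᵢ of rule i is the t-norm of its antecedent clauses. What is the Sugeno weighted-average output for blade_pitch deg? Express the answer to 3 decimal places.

7.430

R1 (z=3.2): low=0.20, rated=0.25; AND[a·b] → w = 0.0500
R2 (z=28.0): low=0.25, low=0.20; AND[a·b] → w = 0.0500
R3 (z=1.3): ¬low=1−0.20=0.80, low=0.25; AND[a·b] → w = 0.2000
R4 (z=22.3): high=0.11, rated=0.25; AND[a·b] → w = 0.0275
Weighted average = (0.0500·3.2 + 0.0500·28.0 + 0.2000·1.3 + 0.0275·22.3) / (0.0500 + 0.0500 + 0.2000 + 0.0275)
  = 2.4333 / 0.3275 = 7.430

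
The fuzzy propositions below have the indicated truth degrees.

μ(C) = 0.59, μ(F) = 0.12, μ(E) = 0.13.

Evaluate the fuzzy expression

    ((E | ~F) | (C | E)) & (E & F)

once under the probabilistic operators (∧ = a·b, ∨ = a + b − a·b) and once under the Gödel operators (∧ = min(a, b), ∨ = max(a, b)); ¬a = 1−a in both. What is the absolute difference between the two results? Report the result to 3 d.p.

0.105

Under probabilistic:
  ~F = 1 − 0.1200 = 0.8800
  E | ~F = a + b − a·b on (0.1300, 0.8800) = 0.8956
  C | E = a + b − a·b on (0.5900, 0.1300) = 0.6433
  (E | ~F) | (C | E) = a + b − a·b on (0.8956, 0.6433) = 0.9628
  E & F = a·b on (0.1300, 0.1200) = 0.0156
  ((E | ~F) | (C | E)) & (E & F) = a·b on (0.9628, 0.0156) = 0.0150
  → value = 0.0150
Under Gödel:
  ~F = 1 − 0.12 = 0.88
  E | ~F = max(a, b) on (0.13, 0.88) = 0.88
  C | E = max(a, b) on (0.59, 0.13) = 0.59
  (E | ~F) | (C | E) = max(a, b) on (0.88, 0.59) = 0.88
  E & F = min(a, b) on (0.13, 0.12) = 0.12
  ((E | ~F) | (C | E)) & (E & F) = min(a, b) on (0.88, 0.12) = 0.12
  → value = 0.1200
|0.0150 − 0.1200| = 0.105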